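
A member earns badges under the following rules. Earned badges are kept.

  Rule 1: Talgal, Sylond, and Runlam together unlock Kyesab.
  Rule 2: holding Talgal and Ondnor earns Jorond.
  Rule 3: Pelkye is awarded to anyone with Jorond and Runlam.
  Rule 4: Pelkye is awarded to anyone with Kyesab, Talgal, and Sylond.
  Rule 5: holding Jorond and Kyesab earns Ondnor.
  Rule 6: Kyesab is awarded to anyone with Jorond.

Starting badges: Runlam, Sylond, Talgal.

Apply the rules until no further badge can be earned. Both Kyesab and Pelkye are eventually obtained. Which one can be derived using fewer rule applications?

Kyesab

Kyesab: With Talgal, Sylond, and Runlam, Kyesab is earned (Rule 1). [1 rule application]
Pelkye: With Talgal, Sylond, and Runlam, Kyesab is earned (Rule 1). With Kyesab, Talgal, and Sylond, Pelkye is earned (Rule 4). [2 rule applications]
Kyesab needs fewer.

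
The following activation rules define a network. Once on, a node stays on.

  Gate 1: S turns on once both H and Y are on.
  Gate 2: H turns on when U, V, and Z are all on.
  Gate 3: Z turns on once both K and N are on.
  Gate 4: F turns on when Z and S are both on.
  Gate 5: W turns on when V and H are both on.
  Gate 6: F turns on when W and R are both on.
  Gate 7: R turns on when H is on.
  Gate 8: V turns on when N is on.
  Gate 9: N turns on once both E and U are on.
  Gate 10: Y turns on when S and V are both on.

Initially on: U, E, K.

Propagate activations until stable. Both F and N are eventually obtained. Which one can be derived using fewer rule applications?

N

N: E and U are on, so N turns on (Gate 9). [1 rule application]
F: E and U are on, so N turns on (Gate 9). Gate 3: K and N on → Z on. N is on, so V turns on (Gate 8). U, V, and Z are on, so H turns on (Gate 2). H is on, so R turns on (Gate 7). V and H are on, so W turns on (Gate 5). Gate 6: W and R on → F on. [7 rule applications]
N needs fewer.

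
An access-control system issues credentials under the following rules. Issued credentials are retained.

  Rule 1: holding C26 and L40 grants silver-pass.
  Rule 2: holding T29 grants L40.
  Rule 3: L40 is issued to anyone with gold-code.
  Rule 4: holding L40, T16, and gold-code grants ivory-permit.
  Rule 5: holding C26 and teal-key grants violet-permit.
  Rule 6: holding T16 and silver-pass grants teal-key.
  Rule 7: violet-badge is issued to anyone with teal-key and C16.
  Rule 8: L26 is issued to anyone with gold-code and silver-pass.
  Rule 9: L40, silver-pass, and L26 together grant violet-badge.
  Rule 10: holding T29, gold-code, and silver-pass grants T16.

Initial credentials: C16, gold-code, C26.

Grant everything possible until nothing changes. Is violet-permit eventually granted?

violet-permit would need C26 and teal-key (Rule 5), but teal-key is never granted.

No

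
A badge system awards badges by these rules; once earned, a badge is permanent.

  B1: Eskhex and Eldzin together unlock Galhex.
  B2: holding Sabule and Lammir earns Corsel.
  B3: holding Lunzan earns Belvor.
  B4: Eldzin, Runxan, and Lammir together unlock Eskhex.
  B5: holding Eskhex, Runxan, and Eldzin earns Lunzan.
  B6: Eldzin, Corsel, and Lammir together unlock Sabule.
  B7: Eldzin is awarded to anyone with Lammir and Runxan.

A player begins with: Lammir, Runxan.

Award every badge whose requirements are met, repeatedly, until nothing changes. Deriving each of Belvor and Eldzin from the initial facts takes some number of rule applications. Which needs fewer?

Eldzin: With Lammir and Runxan, Eldzin is earned (B7). [1 rule application]
Belvor: With Lammir and Runxan, Eldzin is earned (B7). With Eldzin, Runxan, and Lammir, Eskhex is earned (B4). With Eskhex, Runxan, and Eldzin, Lunzan is earned (B5). With Lunzan, Belvor is earned (B3). [4 rule applications]
Eldzin needs fewer.

Eldzin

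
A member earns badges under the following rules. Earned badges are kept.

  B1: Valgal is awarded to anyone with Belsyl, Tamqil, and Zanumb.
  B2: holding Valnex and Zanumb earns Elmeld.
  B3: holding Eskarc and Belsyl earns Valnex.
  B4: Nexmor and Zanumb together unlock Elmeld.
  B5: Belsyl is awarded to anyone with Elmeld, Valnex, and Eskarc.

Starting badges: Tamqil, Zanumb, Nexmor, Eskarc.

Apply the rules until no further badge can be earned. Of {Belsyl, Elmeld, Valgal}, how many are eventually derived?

1

With Nexmor and Zanumb, Elmeld is earned (B4).
Belsyl would need Elmeld, Valnex, and Eskarc (B5), but Valnex is never earned.
Elmeld: reached.
Valgal would need Belsyl, Tamqil, and Zanumb (B1), but Belsyl is never earned.
Reached: Elmeld — 1 of the 3.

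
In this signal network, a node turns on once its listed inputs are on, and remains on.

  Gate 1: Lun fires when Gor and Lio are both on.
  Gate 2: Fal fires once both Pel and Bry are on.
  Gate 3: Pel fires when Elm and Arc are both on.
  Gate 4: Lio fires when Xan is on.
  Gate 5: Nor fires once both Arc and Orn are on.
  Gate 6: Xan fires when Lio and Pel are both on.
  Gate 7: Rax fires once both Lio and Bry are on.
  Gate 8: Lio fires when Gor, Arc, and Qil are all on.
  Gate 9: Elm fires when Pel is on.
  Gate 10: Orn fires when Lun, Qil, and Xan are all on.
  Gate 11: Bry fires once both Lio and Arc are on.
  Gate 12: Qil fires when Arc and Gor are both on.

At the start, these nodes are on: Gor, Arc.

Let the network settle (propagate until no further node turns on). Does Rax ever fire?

Gate 12: Arc and Gor on → Qil on.
Gate 8: Gor, Arc, and Qil on → Lio on.
Lio and Arc are on, so Bry fires (Gate 11).
Lio and Bry are on, so Rax fires (Gate 7).

Yes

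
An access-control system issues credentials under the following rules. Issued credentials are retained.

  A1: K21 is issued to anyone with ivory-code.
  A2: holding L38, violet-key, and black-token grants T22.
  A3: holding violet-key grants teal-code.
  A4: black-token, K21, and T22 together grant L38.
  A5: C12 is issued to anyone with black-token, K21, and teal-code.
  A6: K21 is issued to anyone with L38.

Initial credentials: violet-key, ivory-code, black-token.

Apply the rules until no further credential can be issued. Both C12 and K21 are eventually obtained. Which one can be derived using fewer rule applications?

K21

K21: Holding ivory-code grants K21 (A1). [1 rule application]
C12: Holding violet-key grants teal-code (A3). Holding ivory-code grants K21 (A1). Holding black-token, K21, and teal-code grants C12 (A5). [3 rule applications]
K21 needs fewer.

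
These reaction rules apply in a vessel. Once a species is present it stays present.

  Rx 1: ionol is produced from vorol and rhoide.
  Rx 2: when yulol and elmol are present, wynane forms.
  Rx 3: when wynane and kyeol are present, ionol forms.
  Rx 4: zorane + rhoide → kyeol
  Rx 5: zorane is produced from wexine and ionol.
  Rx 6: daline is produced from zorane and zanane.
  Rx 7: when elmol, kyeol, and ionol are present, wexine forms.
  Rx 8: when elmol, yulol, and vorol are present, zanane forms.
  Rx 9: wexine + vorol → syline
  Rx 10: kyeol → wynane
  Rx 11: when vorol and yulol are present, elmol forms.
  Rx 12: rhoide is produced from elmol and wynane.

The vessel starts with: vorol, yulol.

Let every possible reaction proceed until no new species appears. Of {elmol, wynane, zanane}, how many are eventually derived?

3

vorol and yulol present → elmol forms (Rx 11).
elmol, yulol, and vorol present → zanane forms (Rx 8).
yulol and elmol present → wynane forms (Rx 2).
elmol: reached.
wynane: reached.
zanane: reached.
All 3 are reached.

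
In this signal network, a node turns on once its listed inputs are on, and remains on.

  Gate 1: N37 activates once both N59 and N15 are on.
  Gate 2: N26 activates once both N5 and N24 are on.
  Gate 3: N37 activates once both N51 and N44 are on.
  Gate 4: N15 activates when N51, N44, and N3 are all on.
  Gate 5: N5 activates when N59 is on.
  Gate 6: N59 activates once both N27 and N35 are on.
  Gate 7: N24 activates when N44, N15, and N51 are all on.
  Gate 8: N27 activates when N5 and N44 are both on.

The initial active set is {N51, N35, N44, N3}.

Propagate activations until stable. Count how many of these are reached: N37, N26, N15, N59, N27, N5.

N51, N44, and N3 are on, so N15 activates (Gate 4).
N51 and N44 are on, so N37 activates (Gate 3).
N37: reached.
N26 would need N5 and N24 (Gate 2), but N5 never turns on.
N15: reached.
N59 would need N27 and N35 (Gate 6), but N27 never turns on.
N27 would need N5 and N44 (Gate 8), but N5 never turns on.
N5 would need N59 (Gate 5), but N59 never turns on.
Reached: N37 and N15 — 2 of the 6.

2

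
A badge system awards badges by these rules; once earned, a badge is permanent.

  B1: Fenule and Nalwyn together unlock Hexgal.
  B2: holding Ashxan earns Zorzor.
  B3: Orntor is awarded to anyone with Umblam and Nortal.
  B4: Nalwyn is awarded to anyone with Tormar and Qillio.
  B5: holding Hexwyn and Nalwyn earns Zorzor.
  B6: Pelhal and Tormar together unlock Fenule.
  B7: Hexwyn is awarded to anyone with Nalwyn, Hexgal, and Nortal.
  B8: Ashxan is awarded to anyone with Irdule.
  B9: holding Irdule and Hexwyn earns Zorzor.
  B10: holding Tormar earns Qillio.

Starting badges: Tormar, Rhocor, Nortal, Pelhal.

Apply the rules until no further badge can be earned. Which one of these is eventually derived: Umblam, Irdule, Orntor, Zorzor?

With Pelhal and Tormar, Fenule is earned (B6).
With Tormar, Qillio is earned (B10).
With Tormar and Qillio, Nalwyn is earned (B4).
With Fenule and Nalwyn, Hexgal is earned (B1).
With Nalwyn, Hexgal, and Nortal, Hexwyn is earned (B7).
With Hexwyn and Nalwyn, Zorzor is earned (B5).
No rule produces Irdule, and it is not given. No rule produces Umblam, and it is not given. Orntor would need Umblam and Nortal (B3), but Umblam is never earned.

Zorzor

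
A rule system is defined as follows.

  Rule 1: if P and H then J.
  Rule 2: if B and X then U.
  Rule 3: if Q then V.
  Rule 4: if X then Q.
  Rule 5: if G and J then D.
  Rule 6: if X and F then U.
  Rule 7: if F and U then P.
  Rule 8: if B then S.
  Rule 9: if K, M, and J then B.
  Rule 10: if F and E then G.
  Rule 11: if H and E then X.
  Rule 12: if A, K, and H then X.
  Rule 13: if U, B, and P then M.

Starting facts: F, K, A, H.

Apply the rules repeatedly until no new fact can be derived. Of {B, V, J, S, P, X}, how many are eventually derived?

From A, K, and H, Rule 12 gives X.
X and F hold, so U follows (Rule 6).
X holds, so Q follows (Rule 4).
Q holds, so V follows (Rule 3).
F and U hold, so P follows (Rule 7).
P and H hold, so J follows (Rule 1).
B would need K, M, and J (Rule 9), but M is never established.
V: reached.
J: reached.
S would need B (Rule 8), but B is never established.
P: reached.
X: reached.
Reached: V, J, P, and X — 4 of the 6.

4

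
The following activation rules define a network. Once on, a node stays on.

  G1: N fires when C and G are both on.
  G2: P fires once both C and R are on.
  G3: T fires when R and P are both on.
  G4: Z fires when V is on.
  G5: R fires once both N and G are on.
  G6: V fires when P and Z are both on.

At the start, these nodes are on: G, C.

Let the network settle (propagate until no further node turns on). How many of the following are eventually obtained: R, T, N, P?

C and G are on, so N fires (G1).
N and G are on, so R fires (G5).
C and R are on, so P fires (G2).
R and P are on, so T fires (G3).
R: reached.
T: reached.
N: reached.
P: reached.
All 4 are reached.

4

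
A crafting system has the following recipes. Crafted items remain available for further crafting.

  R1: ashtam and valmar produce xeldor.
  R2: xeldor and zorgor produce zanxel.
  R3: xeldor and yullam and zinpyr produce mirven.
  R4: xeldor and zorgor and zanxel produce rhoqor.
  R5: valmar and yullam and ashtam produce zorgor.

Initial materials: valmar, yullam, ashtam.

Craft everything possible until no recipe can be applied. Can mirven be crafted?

mirven would need xeldor, yullam, and zinpyr (R3), but zinpyr is never obtained.

No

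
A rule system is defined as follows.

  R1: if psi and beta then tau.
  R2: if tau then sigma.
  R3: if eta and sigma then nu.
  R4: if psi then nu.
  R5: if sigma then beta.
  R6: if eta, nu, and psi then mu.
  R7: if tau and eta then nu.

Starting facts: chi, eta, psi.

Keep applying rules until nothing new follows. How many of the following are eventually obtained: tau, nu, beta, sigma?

1

From psi, R4 gives nu.
tau would need psi and beta (R1), but beta is never established.
nu: reached.
beta would need sigma (R5), but sigma is never established.
sigma would need tau (R2), but tau is never established.
Reached: nu — 1 of the 4.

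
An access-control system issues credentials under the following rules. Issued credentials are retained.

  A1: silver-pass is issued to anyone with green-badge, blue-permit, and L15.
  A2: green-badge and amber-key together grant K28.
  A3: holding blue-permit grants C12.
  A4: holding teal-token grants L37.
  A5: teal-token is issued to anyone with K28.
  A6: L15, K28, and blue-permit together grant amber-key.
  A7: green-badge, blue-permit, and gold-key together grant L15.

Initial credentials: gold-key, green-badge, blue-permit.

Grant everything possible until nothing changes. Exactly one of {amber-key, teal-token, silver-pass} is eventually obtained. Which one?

silver-pass

Holding green-badge, blue-permit, and gold-key grants L15 (A7).
Holding green-badge, blue-permit, and L15 grants silver-pass (A1).
amber-key would need L15, K28, and blue-permit (A6), but K28 is never granted. teal-token would need K28 (A5), but K28 is never granted.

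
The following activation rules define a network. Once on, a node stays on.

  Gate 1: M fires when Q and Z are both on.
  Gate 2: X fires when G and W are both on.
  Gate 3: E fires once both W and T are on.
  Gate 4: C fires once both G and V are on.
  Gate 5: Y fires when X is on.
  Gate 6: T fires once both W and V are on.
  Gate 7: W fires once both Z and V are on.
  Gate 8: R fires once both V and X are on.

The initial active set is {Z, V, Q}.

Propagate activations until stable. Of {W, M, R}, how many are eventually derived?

2

Gate 7: Z and V on → W on.
Gate 1: Q and Z on → M on.
W: reached.
M: reached.
R would need V and X (Gate 8), but X never turns on.
Reached: W and M — 2 of the 3.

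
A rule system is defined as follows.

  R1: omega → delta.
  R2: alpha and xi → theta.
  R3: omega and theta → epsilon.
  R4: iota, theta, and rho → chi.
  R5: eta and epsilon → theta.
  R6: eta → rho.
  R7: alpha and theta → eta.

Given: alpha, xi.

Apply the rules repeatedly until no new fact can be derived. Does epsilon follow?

No

epsilon would need omega and theta (R3), but omega is never established.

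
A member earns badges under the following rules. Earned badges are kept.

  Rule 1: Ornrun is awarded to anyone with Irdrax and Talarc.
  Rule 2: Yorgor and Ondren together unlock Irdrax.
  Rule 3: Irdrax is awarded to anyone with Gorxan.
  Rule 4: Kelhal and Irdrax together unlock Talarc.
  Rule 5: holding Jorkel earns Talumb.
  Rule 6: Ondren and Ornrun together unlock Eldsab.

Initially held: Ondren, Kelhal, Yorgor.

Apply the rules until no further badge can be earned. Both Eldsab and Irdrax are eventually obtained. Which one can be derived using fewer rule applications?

Irdrax

Irdrax: With Yorgor and Ondren, Irdrax is earned (Rule 2). [1 rule application]
Eldsab: With Yorgor and Ondren, Irdrax is earned (Rule 2). With Kelhal and Irdrax, Talarc is earned (Rule 4). With Irdrax and Talarc, Ornrun is earned (Rule 1). With Ondren and Ornrun, Eldsab is earned (Rule 6). [4 rule applications]
Irdrax needs fewer.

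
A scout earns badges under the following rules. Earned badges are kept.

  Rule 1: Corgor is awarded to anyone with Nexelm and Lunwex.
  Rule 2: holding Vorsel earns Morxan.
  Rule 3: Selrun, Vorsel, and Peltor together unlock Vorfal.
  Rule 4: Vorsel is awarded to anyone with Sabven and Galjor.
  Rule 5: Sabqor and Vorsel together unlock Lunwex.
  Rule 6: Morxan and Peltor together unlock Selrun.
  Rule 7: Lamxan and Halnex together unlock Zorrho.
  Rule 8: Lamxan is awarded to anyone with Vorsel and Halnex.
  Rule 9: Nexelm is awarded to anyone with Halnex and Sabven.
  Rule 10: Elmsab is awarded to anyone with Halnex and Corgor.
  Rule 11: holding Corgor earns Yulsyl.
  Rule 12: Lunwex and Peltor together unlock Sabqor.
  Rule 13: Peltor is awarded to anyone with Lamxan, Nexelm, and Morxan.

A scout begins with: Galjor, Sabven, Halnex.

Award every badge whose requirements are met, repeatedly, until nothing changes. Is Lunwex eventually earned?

No

Lunwex would need Sabqor and Vorsel (Rule 5), but Sabqor is never earned.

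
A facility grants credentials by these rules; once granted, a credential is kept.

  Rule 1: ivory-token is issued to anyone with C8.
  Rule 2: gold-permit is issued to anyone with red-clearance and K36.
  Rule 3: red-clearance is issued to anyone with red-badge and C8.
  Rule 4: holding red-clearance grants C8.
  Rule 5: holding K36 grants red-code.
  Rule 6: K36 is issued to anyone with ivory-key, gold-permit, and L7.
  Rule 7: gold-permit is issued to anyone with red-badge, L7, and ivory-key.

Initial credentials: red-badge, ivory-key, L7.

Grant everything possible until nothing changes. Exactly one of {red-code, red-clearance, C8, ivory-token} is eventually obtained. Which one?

Holding red-badge, L7, and ivory-key grants gold-permit (Rule 7).
Holding ivory-key, gold-permit, and L7 grants K36 (Rule 6).
Holding K36 grants red-code (Rule 5).
ivory-token would need C8 (Rule 1), but C8 is never granted. red-clearance would need red-badge and C8 (Rule 3), but C8 is never granted. C8 would need red-clearance (Rule 4), but red-clearance is never granted.

red-code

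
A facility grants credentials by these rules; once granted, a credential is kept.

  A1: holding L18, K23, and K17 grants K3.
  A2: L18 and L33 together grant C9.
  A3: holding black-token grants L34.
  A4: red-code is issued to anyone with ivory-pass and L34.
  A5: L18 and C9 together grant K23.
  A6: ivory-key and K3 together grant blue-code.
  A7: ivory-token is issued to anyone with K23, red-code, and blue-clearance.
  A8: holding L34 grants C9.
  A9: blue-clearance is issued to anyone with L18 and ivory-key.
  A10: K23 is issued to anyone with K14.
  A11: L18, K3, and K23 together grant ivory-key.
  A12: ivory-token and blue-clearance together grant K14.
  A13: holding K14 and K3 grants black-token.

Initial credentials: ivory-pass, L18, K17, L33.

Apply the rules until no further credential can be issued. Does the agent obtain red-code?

No

red-code would need ivory-pass and L34 (A4), but L34 is never granted.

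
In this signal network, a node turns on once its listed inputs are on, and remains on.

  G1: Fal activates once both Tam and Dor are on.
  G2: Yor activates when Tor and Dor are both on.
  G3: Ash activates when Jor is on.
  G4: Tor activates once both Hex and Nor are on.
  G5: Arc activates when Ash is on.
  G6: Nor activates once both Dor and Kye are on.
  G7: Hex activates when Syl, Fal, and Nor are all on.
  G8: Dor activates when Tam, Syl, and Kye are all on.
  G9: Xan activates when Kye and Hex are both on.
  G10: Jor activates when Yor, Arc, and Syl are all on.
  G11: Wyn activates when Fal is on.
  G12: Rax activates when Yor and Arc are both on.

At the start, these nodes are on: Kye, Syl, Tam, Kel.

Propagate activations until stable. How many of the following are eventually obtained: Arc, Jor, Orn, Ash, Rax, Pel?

0

Arc would need Ash (G5), but Ash never turns on.
Jor would need Yor, Arc, and Syl (G10), but Arc never turns on.
No rule produces Orn, and it is not given.
Ash would need Jor (G3), but Jor never turns on.
Rax would need Yor and Arc (G12), but Arc never turns on.
No rule produces Pel, and it is not given.
None of the 6 are reached.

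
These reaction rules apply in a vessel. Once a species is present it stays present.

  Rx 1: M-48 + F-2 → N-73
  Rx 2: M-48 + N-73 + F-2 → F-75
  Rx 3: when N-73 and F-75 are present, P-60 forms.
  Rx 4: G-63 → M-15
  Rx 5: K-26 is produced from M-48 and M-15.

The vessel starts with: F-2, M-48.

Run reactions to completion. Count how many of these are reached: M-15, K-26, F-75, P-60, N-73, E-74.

3

M-48 and F-2 present → N-73 forms (Rx 1).
M-48, N-73, and F-2 present → F-75 forms (Rx 2).
N-73 and F-75 present → P-60 forms (Rx 3).
M-15 would need G-63 (Rx 4), but G-63 never forms.
K-26 would need M-48 and M-15 (Rx 5), but M-15 never forms.
F-75: reached.
P-60: reached.
N-73: reached.
No rule produces E-74, and it is not given.
Reached: F-75, P-60, and N-73 — 3 of the 6.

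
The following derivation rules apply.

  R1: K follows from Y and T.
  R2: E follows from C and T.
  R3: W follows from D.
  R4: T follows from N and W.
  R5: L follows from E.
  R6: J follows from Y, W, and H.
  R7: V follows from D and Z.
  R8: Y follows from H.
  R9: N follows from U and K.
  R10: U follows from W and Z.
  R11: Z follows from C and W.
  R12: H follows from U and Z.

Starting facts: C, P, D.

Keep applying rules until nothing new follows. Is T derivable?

T would need N and W (R4), but N is never established.

No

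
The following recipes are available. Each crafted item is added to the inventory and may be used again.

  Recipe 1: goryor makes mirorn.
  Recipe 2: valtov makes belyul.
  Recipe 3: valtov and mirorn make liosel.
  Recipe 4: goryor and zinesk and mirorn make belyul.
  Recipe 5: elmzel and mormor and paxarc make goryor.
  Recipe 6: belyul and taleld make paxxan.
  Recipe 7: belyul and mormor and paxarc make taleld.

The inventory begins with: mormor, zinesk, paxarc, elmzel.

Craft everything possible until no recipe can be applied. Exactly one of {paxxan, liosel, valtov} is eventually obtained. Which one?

paxxan

elmzel and mormor and paxarc → goryor (Recipe 5).
goryor → mirorn (Recipe 1).
goryor and zinesk and mirorn → belyul (Recipe 4).
Using Recipe 7, belyul, mormor, and paxarc make taleld.
belyul and taleld → paxxan (Recipe 6).
No rule produces valtov, and it is not given. liosel would need valtov and mirorn (Recipe 3), but valtov is never obtained.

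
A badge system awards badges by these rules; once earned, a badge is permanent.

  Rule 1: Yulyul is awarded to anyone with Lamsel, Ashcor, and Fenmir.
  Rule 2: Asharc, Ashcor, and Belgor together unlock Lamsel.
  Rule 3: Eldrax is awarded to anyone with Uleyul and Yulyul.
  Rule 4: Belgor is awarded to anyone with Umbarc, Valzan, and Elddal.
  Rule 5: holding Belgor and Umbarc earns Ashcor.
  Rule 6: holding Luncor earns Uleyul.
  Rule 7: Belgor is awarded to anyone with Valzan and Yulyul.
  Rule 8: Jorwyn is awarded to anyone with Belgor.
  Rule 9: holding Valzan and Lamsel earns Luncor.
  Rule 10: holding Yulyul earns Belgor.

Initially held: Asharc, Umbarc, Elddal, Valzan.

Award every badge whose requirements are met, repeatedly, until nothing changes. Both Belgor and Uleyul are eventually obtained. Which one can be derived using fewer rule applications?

Belgor: With Umbarc, Valzan, and Elddal, Belgor is earned (Rule 4). [1 rule application]
Uleyul: With Umbarc, Valzan, and Elddal, Belgor is earned (Rule 4). With Belgor and Umbarc, Ashcor is earned (Rule 5). With Asharc, Ashcor, and Belgor, Lamsel is earned (Rule 2). With Valzan and Lamsel, Luncor is earned (Rule 9). With Luncor, Uleyul is earned (Rule 6). [5 rule applications]
Belgor needs fewer.

Belgor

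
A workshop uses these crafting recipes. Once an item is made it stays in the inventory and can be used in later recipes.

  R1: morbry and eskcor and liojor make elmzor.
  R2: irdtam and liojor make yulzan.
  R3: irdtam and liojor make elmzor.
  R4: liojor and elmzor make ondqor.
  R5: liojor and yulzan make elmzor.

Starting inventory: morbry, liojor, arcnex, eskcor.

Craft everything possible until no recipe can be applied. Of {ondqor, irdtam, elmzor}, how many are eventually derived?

2

morbry and eskcor and liojor → elmzor (R1).
Using R4, liojor and elmzor make ondqor.
ondqor: reached.
No rule produces irdtam, and it is not given.
elmzor: reached.
Reached: ondqor and elmzor — 2 of the 3.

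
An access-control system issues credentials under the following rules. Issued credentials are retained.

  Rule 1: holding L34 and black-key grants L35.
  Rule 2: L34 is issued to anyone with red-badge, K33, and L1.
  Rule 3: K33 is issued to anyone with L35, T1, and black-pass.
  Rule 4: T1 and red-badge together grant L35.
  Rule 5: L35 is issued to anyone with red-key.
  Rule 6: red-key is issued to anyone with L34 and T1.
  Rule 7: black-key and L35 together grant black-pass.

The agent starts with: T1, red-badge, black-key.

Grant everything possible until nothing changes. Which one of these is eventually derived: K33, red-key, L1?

Holding T1 and red-badge grants L35 (Rule 4).
Holding black-key and L35 grants black-pass (Rule 7).
Holding L35, T1, and black-pass grants K33 (Rule 3).
red-key would need L34 and T1 (Rule 6), but L34 is never granted. No rule produces L1, and it is not given.

K33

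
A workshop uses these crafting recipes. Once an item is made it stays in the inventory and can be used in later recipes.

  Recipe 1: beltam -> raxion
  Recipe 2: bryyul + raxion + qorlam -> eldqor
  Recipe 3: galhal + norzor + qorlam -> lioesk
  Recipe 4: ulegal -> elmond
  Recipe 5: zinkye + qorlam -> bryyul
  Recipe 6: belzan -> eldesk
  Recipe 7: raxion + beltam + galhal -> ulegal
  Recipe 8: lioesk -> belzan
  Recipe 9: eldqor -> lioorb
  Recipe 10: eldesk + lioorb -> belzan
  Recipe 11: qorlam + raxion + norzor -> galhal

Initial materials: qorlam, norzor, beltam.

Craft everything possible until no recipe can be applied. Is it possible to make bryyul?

bryyul would need zinkye and qorlam (Recipe 5), but zinkye is never obtained.

No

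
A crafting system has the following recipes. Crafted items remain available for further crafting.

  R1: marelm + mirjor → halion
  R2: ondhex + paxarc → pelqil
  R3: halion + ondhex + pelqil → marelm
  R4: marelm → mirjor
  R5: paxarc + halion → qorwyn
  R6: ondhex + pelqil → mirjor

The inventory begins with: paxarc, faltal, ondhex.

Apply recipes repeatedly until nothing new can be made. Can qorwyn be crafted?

qorwyn would need paxarc and halion (R5), but halion is never obtained.

No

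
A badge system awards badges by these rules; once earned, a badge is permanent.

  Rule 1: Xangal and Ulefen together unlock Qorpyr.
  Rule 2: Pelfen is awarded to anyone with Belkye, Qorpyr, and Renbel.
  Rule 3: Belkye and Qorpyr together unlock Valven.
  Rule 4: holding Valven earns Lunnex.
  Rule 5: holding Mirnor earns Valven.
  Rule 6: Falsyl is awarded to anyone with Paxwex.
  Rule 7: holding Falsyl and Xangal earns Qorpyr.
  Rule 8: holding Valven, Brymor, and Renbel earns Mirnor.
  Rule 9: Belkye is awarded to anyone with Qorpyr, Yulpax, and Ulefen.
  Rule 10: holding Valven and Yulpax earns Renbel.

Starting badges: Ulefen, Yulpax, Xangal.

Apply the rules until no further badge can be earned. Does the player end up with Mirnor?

Mirnor would need Valven, Brymor, and Renbel (Rule 8), but Brymor is never earned.

No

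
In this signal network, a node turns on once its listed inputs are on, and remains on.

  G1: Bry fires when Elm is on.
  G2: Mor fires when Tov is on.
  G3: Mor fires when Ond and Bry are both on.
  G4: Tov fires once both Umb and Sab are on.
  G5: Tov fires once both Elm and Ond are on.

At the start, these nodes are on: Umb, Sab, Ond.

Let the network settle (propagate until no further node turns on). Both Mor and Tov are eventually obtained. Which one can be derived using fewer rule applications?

Tov: G4: Umb and Sab on → Tov on. [1 rule application]
Mor: G4: Umb and Sab on → Tov on. G2: Tov on → Mor on. [2 rule applications]
Tov needs fewer.

Tov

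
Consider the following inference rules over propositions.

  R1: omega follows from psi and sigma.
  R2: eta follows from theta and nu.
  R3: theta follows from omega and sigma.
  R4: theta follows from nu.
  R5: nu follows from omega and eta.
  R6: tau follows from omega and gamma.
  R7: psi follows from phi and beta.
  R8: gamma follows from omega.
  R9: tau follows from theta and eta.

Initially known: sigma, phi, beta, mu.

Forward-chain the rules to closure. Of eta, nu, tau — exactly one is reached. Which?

tau

From phi and beta, R7 gives psi.
psi and sigma hold, so omega follows (R1).
From omega, R8 gives gamma.
omega and gamma hold, so tau follows (R6).
nu would need omega and eta (R5), but eta is never established. eta would need theta and nu (R2), but nu is never established.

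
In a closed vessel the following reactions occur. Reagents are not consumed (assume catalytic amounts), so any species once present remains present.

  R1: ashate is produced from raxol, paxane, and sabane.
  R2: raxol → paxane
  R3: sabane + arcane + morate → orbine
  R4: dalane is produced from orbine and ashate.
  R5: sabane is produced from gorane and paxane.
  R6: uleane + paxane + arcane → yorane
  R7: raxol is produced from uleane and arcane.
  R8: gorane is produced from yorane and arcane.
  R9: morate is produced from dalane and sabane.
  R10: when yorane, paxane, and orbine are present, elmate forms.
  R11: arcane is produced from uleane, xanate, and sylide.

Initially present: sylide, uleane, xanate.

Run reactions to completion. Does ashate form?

uleane, xanate, and sylide present → arcane forms (R11).
uleane and arcane present → raxol forms (R7).
raxol present → paxane forms (R2).
uleane, paxane, and arcane present → yorane forms (R6).
yorane and arcane present → gorane forms (R8).
gorane and paxane present → sabane forms (R5).
raxol, paxane, and sabane present → ashate forms (R1).

Yes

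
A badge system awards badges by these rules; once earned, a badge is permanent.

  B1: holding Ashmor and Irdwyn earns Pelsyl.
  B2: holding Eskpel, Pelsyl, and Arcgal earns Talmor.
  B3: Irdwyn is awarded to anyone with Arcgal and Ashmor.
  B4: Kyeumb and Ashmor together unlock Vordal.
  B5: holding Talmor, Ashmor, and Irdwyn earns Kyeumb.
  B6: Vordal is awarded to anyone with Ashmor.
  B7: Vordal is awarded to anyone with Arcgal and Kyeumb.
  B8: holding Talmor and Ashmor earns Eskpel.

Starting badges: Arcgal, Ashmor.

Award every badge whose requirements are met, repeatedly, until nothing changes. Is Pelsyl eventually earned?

With Arcgal and Ashmor, Irdwyn is earned (B3).
With Ashmor and Irdwyn, Pelsyl is earned (B1).

Yes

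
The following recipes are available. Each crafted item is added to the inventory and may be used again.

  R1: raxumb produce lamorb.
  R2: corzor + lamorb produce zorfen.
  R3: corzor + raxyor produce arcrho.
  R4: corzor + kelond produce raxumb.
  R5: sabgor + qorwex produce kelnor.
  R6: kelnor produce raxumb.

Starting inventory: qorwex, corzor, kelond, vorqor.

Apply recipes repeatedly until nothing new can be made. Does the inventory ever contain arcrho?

No

arcrho would need corzor and raxyor (R3), but raxyor is never obtained.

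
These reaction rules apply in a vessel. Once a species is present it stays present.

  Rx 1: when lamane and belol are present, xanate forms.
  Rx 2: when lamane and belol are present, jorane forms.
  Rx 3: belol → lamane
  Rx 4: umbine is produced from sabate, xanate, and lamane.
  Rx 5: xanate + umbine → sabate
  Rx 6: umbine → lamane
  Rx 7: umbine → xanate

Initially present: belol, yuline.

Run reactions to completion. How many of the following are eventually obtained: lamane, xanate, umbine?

2

belol present → lamane forms (Rx 3).
lamane and belol present → xanate forms (Rx 1).
lamane: reached.
xanate: reached.
umbine would need sabate, xanate, and lamane (Rx 4), but sabate never forms.
Reached: lamane and xanate — 2 of the 3.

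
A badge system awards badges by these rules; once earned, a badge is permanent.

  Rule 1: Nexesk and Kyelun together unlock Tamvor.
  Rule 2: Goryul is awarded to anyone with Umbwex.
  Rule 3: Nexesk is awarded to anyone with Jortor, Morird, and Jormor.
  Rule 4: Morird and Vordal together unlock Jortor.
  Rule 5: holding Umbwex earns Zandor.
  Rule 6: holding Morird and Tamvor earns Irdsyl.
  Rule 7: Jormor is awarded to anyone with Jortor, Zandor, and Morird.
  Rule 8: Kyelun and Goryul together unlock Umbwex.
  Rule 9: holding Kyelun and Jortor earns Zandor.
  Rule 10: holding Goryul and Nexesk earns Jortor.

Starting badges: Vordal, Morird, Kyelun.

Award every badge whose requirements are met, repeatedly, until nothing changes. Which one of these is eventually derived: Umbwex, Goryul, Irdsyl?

Irdsyl

With Morird and Vordal, Jortor is earned (Rule 4).
With Kyelun and Jortor, Zandor is earned (Rule 9).
With Jortor, Zandor, and Morird, Jormor is earned (Rule 7).
With Jortor, Morird, and Jormor, Nexesk is earned (Rule 3).
With Nexesk and Kyelun, Tamvor is earned (Rule 1).
With Morird and Tamvor, Irdsyl is earned (Rule 6).
Umbwex would need Kyelun and Goryul (Rule 8), but Goryul is never earned. Goryul would need Umbwex (Rule 2), but Umbwex is never earned.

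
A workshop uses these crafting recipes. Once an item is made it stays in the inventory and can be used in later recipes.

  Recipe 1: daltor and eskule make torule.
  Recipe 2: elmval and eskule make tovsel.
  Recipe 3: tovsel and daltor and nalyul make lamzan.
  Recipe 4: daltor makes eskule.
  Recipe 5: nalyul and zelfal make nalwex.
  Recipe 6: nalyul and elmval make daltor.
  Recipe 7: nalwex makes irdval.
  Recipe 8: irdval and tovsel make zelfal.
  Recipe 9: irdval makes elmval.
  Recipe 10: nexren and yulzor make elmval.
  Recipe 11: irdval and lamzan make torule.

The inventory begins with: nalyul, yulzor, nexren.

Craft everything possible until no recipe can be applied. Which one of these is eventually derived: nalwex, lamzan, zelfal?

Using Recipe 10, nexren and yulzor make elmval.
nalyul and elmval → daltor (Recipe 6).
Using Recipe 4, daltor makes eskule.
Using Recipe 2, elmval and eskule make tovsel.
Using Recipe 3, tovsel, daltor, and nalyul make lamzan.
nalwex would need nalyul and zelfal (Recipe 5), but zelfal is never obtained. zelfal would need irdval and tovsel (Recipe 8), but irdval is never obtained.

lamzan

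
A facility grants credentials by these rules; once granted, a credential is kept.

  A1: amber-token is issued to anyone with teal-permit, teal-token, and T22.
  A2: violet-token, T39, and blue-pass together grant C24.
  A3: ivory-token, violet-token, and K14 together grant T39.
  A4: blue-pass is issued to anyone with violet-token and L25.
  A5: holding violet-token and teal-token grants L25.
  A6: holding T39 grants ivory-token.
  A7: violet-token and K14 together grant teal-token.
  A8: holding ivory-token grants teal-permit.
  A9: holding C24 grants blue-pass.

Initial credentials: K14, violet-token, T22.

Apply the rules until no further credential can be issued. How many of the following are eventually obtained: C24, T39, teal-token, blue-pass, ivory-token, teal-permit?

Holding violet-token and K14 grants teal-token (A7).
Holding violet-token and teal-token grants L25 (A5).
Holding violet-token and L25 grants blue-pass (A4).
C24 would need violet-token, T39, and blue-pass (A2), but T39 is never granted.
T39 would need ivory-token, violet-token, and K14 (A3), but ivory-token is never granted.
teal-token: reached.
blue-pass: reached.
ivory-token would need T39 (A6), but T39 is never granted.
teal-permit would need ivory-token (A8), but ivory-token is never granted.
Reached: teal-token and blue-pass — 2 of the 6.

2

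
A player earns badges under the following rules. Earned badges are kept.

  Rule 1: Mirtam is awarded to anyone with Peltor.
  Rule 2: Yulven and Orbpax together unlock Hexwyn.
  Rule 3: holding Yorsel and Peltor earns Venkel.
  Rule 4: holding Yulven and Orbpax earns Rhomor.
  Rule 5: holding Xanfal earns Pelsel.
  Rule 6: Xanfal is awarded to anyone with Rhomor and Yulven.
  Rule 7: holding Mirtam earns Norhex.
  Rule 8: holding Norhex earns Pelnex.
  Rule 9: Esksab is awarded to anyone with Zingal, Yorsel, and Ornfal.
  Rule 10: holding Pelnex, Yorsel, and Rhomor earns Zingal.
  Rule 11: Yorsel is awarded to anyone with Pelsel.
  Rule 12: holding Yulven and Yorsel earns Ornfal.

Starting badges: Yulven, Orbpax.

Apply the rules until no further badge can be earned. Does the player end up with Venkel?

No

Venkel would need Yorsel and Peltor (Rule 3), but Peltor is never earned.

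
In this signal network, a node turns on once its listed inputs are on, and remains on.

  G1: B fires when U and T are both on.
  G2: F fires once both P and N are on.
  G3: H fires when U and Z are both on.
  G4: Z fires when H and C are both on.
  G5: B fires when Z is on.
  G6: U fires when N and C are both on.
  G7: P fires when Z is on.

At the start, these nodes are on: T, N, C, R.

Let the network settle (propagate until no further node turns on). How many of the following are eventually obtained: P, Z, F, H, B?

1

N and C are on, so U fires (G6).
U and T are on, so B fires (G1).
P would need Z (G7), but Z never turns on.
Z would need H and C (G4), but H never turns on.
F would need P and N (G2), but P never turns on.
H would need U and Z (G3), but Z never turns on.
B: reached.
Reached: B — 1 of the 5.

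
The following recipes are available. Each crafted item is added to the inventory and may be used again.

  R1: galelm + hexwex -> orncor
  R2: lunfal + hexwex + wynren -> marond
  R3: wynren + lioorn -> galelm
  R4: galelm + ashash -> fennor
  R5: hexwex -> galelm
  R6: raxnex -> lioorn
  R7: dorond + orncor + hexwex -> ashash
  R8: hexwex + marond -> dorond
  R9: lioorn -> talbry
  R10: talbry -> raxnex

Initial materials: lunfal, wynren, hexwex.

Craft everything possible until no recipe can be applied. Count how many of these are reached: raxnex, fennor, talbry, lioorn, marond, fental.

2

Using R5, hexwex makes galelm.
Using R2, lunfal, hexwex, and wynren make marond.
Using R8, hexwex and marond make dorond.
galelm + hexwex -> orncor (R1).
dorond + orncor + hexwex -> ashash (R7).
galelm + ashash -> fennor (R4).
raxnex would need talbry (R10), but talbry is never obtained.
fennor: reached.
talbry would need lioorn (R9), but lioorn is never obtained.
lioorn would need raxnex (R6), but raxnex is never obtained.
marond: reached.
No rule produces fental, and it is not given.
Reached: fennor and marond — 2 of the 6.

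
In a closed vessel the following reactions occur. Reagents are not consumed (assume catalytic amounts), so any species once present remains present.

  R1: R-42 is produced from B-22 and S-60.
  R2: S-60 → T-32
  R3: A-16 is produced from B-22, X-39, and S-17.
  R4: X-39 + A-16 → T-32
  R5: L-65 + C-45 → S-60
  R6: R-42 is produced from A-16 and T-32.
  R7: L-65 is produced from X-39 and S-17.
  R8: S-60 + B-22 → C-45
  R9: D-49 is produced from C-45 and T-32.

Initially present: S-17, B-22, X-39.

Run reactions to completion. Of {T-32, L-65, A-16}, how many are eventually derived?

3

X-39 and S-17 present → L-65 forms (R7).
B-22, X-39, and S-17 present → A-16 forms (R3).
X-39 and A-16 present → T-32 forms (R4).
T-32: reached.
L-65: reached.
A-16: reached.
All 3 are reached.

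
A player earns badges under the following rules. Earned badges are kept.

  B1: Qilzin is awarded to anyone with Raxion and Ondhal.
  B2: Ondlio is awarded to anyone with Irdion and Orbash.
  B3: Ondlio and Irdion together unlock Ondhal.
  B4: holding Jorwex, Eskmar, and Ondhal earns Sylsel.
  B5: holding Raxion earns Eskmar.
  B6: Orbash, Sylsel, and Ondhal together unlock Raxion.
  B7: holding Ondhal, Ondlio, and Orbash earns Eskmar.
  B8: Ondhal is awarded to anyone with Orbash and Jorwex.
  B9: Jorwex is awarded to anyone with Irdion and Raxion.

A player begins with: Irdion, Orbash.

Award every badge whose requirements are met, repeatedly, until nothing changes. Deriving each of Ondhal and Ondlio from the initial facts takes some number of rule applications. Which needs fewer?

Ondlio

Ondlio: With Irdion and Orbash, Ondlio is earned (B2). [1 rule application]
Ondhal: With Irdion and Orbash, Ondlio is earned (B2). With Ondlio and Irdion, Ondhal is earned (B3). [2 rule applications]
Ondlio needs fewer.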